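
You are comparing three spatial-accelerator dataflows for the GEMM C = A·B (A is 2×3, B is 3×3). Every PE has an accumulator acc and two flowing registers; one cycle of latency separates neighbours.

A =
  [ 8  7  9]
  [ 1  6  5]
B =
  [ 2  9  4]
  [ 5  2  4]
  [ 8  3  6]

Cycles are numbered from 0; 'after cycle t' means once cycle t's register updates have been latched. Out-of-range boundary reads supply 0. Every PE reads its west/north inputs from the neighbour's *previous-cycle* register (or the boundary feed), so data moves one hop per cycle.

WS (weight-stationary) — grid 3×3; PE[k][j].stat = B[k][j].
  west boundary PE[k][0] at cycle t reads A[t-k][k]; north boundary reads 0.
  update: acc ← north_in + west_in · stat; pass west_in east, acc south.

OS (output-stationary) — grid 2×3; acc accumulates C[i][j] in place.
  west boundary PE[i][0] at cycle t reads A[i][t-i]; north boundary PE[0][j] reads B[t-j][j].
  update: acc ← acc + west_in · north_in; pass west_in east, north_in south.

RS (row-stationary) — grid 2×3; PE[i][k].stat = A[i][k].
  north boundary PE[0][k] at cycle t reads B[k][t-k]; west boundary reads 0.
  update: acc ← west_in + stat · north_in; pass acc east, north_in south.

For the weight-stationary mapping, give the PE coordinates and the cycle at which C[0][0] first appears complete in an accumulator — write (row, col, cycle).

WS — PE[2][0] is where C[0][0] collects:
  @0  [2,0]  acc 0  |  →0  ↓0
  @1  [2,0]  acc 0  |  →0  ↓0
  @2  [2,0]  acc 123  |  →9  ↓123

(row, col, cycle) = (2, 0, 2)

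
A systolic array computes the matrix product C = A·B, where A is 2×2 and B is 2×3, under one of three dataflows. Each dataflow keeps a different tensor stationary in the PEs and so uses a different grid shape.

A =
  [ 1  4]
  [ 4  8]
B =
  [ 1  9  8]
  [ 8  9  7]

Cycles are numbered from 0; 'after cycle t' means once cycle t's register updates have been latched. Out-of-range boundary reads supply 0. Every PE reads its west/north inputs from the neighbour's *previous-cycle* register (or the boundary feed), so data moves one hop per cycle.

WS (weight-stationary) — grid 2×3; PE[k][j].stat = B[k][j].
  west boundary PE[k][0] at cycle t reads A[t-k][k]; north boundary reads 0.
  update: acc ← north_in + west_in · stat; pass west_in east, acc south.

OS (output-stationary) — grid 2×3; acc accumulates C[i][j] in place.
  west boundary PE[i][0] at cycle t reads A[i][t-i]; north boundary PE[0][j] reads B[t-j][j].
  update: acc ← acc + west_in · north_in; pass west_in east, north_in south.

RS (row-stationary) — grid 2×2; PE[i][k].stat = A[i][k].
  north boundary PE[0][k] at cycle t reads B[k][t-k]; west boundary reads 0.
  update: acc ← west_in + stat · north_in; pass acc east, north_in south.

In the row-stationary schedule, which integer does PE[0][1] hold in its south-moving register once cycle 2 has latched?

Tracing RS — 2×2 array, target PE[0][1]:
  0: (0,0).acc=1  regs=<1,1>
  0: (0,1).acc=0  regs=<0,0>
  1: (0,0).acc=9  regs=<9,9>
  1: (0,1).acc=33  regs=<33,8>
  2: (0,0).acc=8  regs=<8,8>
  2: (0,1).acc=45  regs=<45,9>

register = 9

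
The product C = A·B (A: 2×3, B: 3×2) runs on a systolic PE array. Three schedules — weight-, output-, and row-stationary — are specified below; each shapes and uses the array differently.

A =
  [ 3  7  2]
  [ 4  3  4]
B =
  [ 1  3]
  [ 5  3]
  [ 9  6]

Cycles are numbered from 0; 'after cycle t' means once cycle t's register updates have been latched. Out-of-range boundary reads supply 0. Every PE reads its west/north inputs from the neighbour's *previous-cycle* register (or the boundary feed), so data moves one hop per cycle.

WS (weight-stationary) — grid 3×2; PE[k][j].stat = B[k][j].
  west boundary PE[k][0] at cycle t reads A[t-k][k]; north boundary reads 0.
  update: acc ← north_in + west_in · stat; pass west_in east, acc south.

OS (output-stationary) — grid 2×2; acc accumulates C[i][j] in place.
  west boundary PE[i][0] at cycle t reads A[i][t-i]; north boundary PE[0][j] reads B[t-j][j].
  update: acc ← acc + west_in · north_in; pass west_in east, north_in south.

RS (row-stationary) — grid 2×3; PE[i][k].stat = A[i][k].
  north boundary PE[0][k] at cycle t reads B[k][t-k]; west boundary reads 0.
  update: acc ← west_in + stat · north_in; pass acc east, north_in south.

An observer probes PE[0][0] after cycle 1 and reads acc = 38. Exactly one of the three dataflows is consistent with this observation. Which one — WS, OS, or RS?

dataflow = OS

WS (3×2 grid), PE[0][0]:
  @0  [0,0]  acc 3  |  →3  ↓3
  @1  [0,0]  acc 4  |  →4  ↓4
OS (2×2 grid), PE[0][0]:
  @0  [0,0]  acc 3  |  →3  ↓1
  @1  [0,0]  acc 38  |  →7  ↓5
RS (2×3 grid), PE[0][0]:
  @0  [0,0]  acc 3  |  →3  ↓1
  @1  [0,0]  acc 9  |  →9  ↓3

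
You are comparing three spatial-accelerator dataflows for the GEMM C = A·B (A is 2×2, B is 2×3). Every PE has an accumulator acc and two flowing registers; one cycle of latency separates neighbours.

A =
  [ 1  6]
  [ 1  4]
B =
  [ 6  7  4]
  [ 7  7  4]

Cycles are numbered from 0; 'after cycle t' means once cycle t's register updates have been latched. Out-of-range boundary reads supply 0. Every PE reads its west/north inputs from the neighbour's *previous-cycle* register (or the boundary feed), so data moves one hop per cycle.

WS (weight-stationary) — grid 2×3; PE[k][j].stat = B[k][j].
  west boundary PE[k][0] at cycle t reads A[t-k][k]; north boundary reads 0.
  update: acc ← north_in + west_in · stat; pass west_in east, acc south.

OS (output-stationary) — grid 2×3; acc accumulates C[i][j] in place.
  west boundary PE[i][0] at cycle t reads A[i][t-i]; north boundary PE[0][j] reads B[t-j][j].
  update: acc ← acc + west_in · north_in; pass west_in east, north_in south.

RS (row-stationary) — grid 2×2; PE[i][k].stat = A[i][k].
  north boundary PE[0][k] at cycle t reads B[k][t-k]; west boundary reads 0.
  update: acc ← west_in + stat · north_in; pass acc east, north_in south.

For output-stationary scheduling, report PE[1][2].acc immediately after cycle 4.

OS (2×3). Following PE[1][2] plus its west/north inputs:
  step 0 · PE0,2: acc=0; fwd→0 fwd↓0
  step 0 · PE1,1: acc=0; fwd→0 fwd↓0
  step 0 · PE1,2: acc=0; fwd→0 fwd↓0
  step 1 · PE0,2: acc=0; fwd→0 fwd↓0
  step 1 · PE1,1: acc=0; fwd→0 fwd↓0
  step 1 · PE1,2: acc=0; fwd→0 fwd↓0
  step 2 · PE0,2: acc=4; fwd→1 fwd↓4
  step 2 · PE1,1: acc=7; fwd→1 fwd↓7
  step 2 · PE1,2: acc=0; fwd→0 fwd↓0
  step 3 · PE0,2: acc=28; fwd→6 fwd↓4
  step 3 · PE1,1: acc=35; fwd→4 fwd↓7
  step 3 · PE1,2: acc=4; fwd→1 fwd↓4
  step 4 · PE0,2: acc=28; fwd→0 fwd↓0
  step 4 · PE1,1: acc=35; fwd→0 fwd↓0
  step 4 · PE1,2: acc=20; fwd→4 fwd↓4

PE[1][2].acc = 20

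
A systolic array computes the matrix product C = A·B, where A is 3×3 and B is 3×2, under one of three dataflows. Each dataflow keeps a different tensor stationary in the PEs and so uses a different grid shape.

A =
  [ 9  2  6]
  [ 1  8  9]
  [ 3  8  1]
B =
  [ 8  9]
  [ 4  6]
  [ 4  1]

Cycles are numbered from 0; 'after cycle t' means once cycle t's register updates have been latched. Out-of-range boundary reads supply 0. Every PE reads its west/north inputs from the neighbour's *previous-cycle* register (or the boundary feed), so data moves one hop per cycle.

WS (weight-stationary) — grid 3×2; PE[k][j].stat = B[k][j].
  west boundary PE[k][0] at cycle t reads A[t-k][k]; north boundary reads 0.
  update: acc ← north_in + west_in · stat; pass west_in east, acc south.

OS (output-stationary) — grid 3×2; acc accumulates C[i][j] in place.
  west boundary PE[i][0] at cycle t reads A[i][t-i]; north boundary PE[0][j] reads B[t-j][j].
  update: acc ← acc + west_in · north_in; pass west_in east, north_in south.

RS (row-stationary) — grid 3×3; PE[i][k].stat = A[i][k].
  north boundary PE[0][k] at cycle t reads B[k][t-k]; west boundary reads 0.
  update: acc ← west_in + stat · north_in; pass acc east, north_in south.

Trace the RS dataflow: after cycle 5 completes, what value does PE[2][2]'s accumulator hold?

RS 3×3: PE[2][2] cycle-by-cycle (with neighbour feeds):
  step 0 · PE1,2: acc=0; fwd→0 fwd↓0
  step 0 · PE2,1: acc=0; fwd→0 fwd↓0
  step 0 · PE2,2: acc=0; fwd→0 fwd↓0
  step 1 · PE1,2: acc=0; fwd→0 fwd↓0
  step 1 · PE2,1: acc=0; fwd→0 fwd↓0
  step 1 · PE2,2: acc=0; fwd→0 fwd↓0
  step 2 · PE1,2: acc=0; fwd→0 fwd↓0
  step 2 · PE2,1: acc=0; fwd→0 fwd↓0
  step 2 · PE2,2: acc=0; fwd→0 fwd↓0
  step 3 · PE1,2: acc=76; fwd→76 fwd↓4
  step 3 · PE2,1: acc=56; fwd→56 fwd↓4
  step 3 · PE2,2: acc=0; fwd→0 fwd↓0
  step 4 · PE1,2: acc=66; fwd→66 fwd↓1
  step 4 · PE2,1: acc=75; fwd→75 fwd↓6
  step 4 · PE2,2: acc=60; fwd→60 fwd↓4
  step 5 · PE1,2: acc=0; fwd→0 fwd↓0
  step 5 · PE2,1: acc=0; fwd→0 fwd↓0
  step 5 · PE2,2: acc=76; fwd→76 fwd↓1

PE[2][2].acc = 76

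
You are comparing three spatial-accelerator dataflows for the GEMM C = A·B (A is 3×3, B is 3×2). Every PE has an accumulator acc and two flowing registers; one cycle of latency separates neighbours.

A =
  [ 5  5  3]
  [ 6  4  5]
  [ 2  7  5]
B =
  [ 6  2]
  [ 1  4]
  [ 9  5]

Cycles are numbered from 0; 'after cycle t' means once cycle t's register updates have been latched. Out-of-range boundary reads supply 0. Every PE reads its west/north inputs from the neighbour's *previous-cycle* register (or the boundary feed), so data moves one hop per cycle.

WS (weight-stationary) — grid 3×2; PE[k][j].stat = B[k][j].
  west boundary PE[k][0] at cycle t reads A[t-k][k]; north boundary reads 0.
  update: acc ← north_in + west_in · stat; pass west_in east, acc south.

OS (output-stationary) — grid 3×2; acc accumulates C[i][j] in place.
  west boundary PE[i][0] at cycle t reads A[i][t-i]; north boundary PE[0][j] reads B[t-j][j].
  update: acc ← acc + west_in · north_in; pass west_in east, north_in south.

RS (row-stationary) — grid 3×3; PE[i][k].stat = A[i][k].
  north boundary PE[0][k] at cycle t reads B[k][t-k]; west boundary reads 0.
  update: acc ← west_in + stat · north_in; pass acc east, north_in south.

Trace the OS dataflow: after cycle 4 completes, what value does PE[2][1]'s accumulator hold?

PE[2][1].acc = 32

OS 3×2: PE[2][1] cycle-by-cycle (with neighbour feeds):
  @0  [1,1]  acc 0  |  →0  ↓0
  @0  [2,0]  acc 0  |  →0  ↓0
  @0  [2,1]  acc 0  |  →0  ↓0
  @1  [1,1]  acc 0  |  →0  ↓0
  @1  [2,0]  acc 0  |  →0  ↓0
  @1  [2,1]  acc 0  |  →0  ↓0
  @2  [1,1]  acc 12  |  →6  ↓2
  @2  [2,0]  acc 12  |  →2  ↓6
  @2  [2,1]  acc 0  |  →0  ↓0
  @3  [1,1]  acc 28  |  →4  ↓4
  @3  [2,0]  acc 19  |  →7  ↓1
  @3  [2,1]  acc 4  |  →2  ↓2
  @4  [1,1]  acc 53  |  →5  ↓5
  @4  [2,0]  acc 64  |  →5  ↓9
  @4  [2,1]  acc 32  |  →7  ↓4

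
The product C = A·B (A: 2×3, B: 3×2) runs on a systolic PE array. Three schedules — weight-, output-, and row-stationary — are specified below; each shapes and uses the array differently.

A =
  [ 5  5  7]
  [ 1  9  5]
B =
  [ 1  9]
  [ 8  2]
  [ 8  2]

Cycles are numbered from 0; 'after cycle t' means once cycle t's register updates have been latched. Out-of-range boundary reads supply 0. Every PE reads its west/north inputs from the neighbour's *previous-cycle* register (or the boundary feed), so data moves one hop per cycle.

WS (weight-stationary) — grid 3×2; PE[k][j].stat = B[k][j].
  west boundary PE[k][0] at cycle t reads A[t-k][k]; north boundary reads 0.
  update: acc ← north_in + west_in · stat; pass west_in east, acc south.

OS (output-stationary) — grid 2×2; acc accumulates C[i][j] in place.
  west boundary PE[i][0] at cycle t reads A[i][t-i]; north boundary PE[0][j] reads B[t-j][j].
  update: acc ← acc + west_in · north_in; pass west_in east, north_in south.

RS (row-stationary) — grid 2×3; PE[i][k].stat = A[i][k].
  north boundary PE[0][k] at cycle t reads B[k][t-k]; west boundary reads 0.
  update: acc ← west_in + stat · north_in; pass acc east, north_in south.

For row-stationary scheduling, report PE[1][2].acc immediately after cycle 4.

RS (2×3). Following PE[1][2] plus its west/north inputs:
  cycle 0: PE[0][2] → acc 0, east 0, south 0
  cycle 0: PE[1][1] → acc 0, east 0, south 0
  cycle 0: PE[1][2] → acc 0, east 0, south 0
  cycle 1: PE[0][2] → acc 0, east 0, south 0
  cycle 1: PE[1][1] → acc 0, east 0, south 0
  cycle 1: PE[1][2] → acc 0, east 0, south 0
  cycle 2: PE[0][2] → acc 101, east 101, south 8
  cycle 2: PE[1][1] → acc 73, east 73, south 8
  cycle 2: PE[1][2] → acc 0, east 0, south 0
  cycle 3: PE[0][2] → acc 69, east 69, south 2
  cycle 3: PE[1][1] → acc 27, east 27, south 2
  cycle 3: PE[1][2] → acc 113, east 113, south 8
  cycle 4: PE[0][2] → acc 0, east 0, south 0
  cycle 4: PE[1][1] → acc 0, east 0, south 0
  cycle 4: PE[1][2] → acc 37, east 37, south 2

PE[1][2].acc = 37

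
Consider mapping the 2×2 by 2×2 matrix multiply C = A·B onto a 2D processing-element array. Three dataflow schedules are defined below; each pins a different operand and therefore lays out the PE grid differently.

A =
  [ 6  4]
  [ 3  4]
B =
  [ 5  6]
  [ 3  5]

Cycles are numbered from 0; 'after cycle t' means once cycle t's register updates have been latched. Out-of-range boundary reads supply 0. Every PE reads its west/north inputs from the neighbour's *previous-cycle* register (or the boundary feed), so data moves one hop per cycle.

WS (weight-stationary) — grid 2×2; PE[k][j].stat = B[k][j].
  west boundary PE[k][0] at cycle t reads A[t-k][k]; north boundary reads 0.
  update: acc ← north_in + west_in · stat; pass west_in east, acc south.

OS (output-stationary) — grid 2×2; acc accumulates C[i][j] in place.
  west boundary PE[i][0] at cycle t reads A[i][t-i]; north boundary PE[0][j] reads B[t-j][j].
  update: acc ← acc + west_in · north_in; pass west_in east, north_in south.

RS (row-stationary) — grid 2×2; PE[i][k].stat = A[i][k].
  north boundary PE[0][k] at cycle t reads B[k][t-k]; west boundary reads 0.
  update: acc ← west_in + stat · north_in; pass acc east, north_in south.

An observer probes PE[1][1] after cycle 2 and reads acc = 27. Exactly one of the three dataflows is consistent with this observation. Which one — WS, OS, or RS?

Under WS (2×2), PE[1][1]:
  cycle 0: PE[1][1] → acc 0, east 0, south 0
  cycle 1: PE[1][1] → acc 0, east 0, south 0
  cycle 2: PE[1][1] → acc 56, east 4, south 56
Under OS (2×2), PE[1][1]:
  cycle 0: PE[1][1] → acc 0, east 0, south 0
  cycle 1: PE[1][1] → acc 0, east 0, south 0
  cycle 2: PE[1][1] → acc 18, east 3, south 6
Under RS (2×2), PE[1][1]:
  cycle 0: PE[1][1] → acc 0, east 0, south 0
  cycle 1: PE[1][1] → acc 0, east 0, south 0
  cycle 2: PE[1][1] → acc 27, east 27, south 3

dataflow = RS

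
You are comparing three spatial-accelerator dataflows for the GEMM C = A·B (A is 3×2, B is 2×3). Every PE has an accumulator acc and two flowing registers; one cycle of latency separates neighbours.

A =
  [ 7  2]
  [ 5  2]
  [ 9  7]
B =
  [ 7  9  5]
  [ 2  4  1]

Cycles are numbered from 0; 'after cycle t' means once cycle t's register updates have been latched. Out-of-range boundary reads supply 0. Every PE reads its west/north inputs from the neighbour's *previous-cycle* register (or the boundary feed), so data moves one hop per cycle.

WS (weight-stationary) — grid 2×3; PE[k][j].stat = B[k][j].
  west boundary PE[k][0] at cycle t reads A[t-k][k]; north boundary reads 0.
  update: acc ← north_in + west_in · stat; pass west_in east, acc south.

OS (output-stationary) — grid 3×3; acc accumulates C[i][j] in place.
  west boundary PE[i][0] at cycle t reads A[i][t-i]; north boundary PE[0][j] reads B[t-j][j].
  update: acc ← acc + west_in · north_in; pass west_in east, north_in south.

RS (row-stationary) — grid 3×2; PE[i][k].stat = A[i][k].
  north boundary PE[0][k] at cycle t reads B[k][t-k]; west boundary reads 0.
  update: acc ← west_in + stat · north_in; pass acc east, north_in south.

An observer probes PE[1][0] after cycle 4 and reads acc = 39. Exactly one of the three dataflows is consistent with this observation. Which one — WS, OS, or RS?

dataflow = OS

WS (2×3 grid), PE[1][0]:
  after 0 — PE[1][0] acc=0, pass-E 0, pass-S 0
  after 1 — PE[1][0] acc=53, pass-E 2, pass-S 53
  after 2 — PE[1][0] acc=39, pass-E 2, pass-S 39
  after 3 — PE[1][0] acc=77, pass-E 7, pass-S 77
  after 4 — PE[1][0] acc=0, pass-E 0, pass-S 0
OS (3×3 grid), PE[1][0]:
  after 0 — PE[1][0] acc=0, pass-E 0, pass-S 0
  after 1 — PE[1][0] acc=35, pass-E 5, pass-S 7
  after 2 — PE[1][0] acc=39, pass-E 2, pass-S 2
  after 3 — PE[1][0] acc=39, pass-E 0, pass-S 0
  after 4 — PE[1][0] acc=39, pass-E 0, pass-S 0
RS (3×2 grid), PE[1][0]:
  after 0 — PE[1][0] acc=0, pass-E 0, pass-S 0
  after 1 — PE[1][0] acc=35, pass-E 35, pass-S 7
  after 2 — PE[1][0] acc=45, pass-E 45, pass-S 9
  after 3 — PE[1][0] acc=25, pass-E 25, pass-S 5
  after 4 — PE[1][0] acc=0, pass-E 0, pass-S 0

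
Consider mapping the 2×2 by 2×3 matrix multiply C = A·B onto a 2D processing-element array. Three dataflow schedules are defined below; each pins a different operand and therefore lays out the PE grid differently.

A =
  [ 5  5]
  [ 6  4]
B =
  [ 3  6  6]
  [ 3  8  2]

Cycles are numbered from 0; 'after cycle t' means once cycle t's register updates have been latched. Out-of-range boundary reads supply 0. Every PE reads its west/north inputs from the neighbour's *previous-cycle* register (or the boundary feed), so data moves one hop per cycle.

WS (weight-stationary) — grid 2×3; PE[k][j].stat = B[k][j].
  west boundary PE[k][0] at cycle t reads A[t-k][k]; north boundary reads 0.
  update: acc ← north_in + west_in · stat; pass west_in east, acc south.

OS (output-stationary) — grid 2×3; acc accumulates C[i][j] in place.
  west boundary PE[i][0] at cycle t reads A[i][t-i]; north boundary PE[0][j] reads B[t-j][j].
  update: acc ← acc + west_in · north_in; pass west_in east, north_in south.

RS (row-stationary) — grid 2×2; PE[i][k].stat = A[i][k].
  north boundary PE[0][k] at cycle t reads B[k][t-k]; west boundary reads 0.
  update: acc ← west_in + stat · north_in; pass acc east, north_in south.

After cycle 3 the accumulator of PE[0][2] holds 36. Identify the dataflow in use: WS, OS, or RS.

— WS: 2×3; PE[0][2] trace:
  0: (0,2).acc=0  regs=<0,0>
  1: (0,2).acc=0  regs=<0,0>
  2: (0,2).acc=30  regs=<5,30>
  3: (0,2).acc=36  regs=<6,36>
— OS: 2×3; PE[0][2] trace:
  0: (0,2).acc=0  regs=<0,0>
  1: (0,2).acc=0  regs=<0,0>
  2: (0,2).acc=30  regs=<5,6>
  3: (0,2).acc=40  regs=<5,2>
— RS: 2×2 array has no PE[0][2].

dataflow = WS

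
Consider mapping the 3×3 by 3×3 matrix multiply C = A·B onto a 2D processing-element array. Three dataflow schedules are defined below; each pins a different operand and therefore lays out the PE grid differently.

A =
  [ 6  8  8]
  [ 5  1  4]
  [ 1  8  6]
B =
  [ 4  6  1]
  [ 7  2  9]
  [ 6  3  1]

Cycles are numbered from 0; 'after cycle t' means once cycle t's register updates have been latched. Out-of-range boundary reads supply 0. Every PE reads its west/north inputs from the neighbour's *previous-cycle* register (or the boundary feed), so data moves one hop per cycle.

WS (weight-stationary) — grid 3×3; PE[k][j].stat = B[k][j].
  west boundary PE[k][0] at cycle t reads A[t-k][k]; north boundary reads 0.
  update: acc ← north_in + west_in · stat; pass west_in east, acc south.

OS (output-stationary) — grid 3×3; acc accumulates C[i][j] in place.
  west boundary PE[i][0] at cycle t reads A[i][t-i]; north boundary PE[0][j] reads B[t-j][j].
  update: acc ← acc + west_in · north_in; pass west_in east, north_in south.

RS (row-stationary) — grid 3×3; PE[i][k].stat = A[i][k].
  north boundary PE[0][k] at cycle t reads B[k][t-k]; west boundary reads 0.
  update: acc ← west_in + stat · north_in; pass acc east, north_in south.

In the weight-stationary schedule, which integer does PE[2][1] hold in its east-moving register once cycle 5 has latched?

register = 6

WS on a 3×3 grid — tracing PE[2][1] and its feeders:
  @0  [1,1]  acc 0  |  →0  ↓0
  @0  [2,0]  acc 0  |  →0  ↓0
  @0  [2,1]  acc 0  |  →0  ↓0
  @1  [1,1]  acc 0  |  →0  ↓0
  @1  [2,0]  acc 0  |  →0  ↓0
  @1  [2,1]  acc 0  |  →0  ↓0
  @2  [1,1]  acc 52  |  →8  ↓52
  @2  [2,0]  acc 128  |  →8  ↓128
  @2  [2,1]  acc 0  |  →0  ↓0
  @3  [1,1]  acc 32  |  →1  ↓32
  @3  [2,0]  acc 51  |  →4  ↓51
  @3  [2,1]  acc 76  |  →8  ↓76
  @4  [1,1]  acc 22  |  →8  ↓22
  @4  [2,0]  acc 96  |  →6  ↓96
  @4  [2,1]  acc 44  |  →4  ↓44
  @5  [1,1]  acc 0  |  →0  ↓0
  @5  [2,0]  acc 0  |  →0  ↓0
  @5  [2,1]  acc 40  |  →6  ↓40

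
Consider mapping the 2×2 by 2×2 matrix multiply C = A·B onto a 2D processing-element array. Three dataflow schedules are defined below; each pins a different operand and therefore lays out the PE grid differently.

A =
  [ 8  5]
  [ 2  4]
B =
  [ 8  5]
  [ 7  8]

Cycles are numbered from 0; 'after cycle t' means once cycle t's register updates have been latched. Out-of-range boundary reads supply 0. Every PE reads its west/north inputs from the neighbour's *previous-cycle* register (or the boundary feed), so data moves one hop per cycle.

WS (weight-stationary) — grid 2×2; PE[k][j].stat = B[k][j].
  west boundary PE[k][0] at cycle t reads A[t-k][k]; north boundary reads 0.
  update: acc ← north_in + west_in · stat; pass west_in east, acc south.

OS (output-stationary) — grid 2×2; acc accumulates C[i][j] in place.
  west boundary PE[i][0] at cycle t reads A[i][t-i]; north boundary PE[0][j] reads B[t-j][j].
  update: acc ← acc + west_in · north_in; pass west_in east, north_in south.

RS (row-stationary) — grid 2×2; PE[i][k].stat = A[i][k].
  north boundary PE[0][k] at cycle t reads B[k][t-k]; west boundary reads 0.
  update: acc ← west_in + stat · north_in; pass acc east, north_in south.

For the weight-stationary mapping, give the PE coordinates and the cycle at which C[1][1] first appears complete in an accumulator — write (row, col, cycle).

(row, col, cycle) = (1, 1, 3)

WS: C[1][1] accumulates in PE[1][1]:
  0: (1,1).acc=0  regs=<0,0>
  1: (1,1).acc=0  regs=<0,0>
  2: (1,1).acc=80  regs=<5,80>
  3: (1,1).acc=42  regs=<4,42>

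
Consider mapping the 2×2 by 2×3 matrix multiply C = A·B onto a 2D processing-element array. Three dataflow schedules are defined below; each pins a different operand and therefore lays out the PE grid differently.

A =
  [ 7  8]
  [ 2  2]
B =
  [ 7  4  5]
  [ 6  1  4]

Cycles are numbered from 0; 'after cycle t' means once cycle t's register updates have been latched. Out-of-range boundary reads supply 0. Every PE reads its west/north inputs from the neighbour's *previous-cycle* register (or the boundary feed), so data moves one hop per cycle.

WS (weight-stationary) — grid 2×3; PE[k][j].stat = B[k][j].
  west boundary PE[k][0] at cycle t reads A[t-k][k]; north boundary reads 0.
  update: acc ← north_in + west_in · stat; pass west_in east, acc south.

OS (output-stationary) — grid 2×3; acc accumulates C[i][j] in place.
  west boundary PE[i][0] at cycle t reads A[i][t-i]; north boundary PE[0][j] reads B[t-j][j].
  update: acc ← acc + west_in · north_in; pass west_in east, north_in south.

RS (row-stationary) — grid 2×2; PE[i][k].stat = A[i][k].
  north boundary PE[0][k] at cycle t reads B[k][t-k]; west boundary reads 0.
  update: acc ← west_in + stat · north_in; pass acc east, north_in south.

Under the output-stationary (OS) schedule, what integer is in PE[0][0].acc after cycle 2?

PE[0][0].acc = 97

OS 2×3: PE[0][0] cycle-by-cycle (with neighbour feeds):
  t=0 PE[0][0]: acc=49 h=7 v=7
  t=1 PE[0][0]: acc=97 h=8 v=6
  t=2 PE[0][0]: acc=97 h=0 v=0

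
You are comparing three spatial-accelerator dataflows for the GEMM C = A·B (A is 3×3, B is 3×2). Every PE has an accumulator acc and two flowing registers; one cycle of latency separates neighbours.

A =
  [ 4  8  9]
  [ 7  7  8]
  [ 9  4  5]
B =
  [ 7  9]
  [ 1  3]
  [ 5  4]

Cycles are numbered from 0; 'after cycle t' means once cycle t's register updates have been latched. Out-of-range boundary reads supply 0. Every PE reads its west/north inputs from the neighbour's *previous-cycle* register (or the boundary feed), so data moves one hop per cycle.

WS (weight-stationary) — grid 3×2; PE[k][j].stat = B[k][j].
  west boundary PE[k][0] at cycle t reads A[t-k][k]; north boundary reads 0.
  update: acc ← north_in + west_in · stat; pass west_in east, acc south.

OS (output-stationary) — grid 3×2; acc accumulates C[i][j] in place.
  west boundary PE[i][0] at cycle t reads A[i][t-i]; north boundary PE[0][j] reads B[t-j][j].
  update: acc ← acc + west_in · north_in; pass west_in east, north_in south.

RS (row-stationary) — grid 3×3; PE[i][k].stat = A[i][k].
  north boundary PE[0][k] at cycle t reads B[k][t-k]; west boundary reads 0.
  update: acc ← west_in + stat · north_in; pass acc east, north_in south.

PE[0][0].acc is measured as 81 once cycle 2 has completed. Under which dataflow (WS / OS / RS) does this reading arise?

dataflow = OS

WS (3×2 grid), PE[0][0]:
  after 0 — PE[0][0] acc=28, pass-E 4, pass-S 28
  after 1 — PE[0][0] acc=49, pass-E 7, pass-S 49
  after 2 — PE[0][0] acc=63, pass-E 9, pass-S 63
OS (3×2 grid), PE[0][0]:
  after 0 — PE[0][0] acc=28, pass-E 4, pass-S 7
  after 1 — PE[0][0] acc=36, pass-E 8, pass-S 1
  after 2 — PE[0][0] acc=81, pass-E 9, pass-S 5
RS (3×3 grid), PE[0][0]:
  after 0 — PE[0][0] acc=28, pass-E 28, pass-S 7
  after 1 — PE[0][0] acc=36, pass-E 36, pass-S 9
  after 2 — PE[0][0] acc=0, pass-E 0, pass-S 0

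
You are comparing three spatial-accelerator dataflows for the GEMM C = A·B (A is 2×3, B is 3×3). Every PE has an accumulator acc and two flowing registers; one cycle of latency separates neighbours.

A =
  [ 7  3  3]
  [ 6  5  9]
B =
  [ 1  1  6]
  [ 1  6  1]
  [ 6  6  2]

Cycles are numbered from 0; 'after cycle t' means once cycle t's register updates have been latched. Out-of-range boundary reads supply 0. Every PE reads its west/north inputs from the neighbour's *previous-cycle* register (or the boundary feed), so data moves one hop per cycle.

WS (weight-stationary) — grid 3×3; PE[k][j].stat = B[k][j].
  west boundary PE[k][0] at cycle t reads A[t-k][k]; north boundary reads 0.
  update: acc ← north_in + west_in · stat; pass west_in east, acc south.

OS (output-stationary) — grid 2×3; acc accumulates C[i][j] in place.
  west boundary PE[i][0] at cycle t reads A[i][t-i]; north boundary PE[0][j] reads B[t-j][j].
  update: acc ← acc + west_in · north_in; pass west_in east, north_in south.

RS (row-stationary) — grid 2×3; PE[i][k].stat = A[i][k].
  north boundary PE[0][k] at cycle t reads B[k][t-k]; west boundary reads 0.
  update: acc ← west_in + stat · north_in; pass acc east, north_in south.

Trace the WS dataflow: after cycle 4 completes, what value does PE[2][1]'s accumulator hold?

PE[2][1].acc = 90

WS (3×3). Following PE[2][1] plus its west/north inputs:
  0: (1,1).acc=0  regs=<0,0>
  0: (2,0).acc=0  regs=<0,0>
  0: (2,1).acc=0  regs=<0,0>
  1: (1,1).acc=0  regs=<0,0>
  1: (2,0).acc=0  regs=<0,0>
  1: (2,1).acc=0  regs=<0,0>
  2: (1,1).acc=25  regs=<3,25>
  2: (2,0).acc=28  regs=<3,28>
  2: (2,1).acc=0  regs=<0,0>
  3: (1,1).acc=36  regs=<5,36>
  3: (2,0).acc=65  regs=<9,65>
  3: (2,1).acc=43  regs=<3,43>
  4: (1,1).acc=0  regs=<0,0>
  4: (2,0).acc=0  regs=<0,0>
  4: (2,1).acc=90  regs=<9,90>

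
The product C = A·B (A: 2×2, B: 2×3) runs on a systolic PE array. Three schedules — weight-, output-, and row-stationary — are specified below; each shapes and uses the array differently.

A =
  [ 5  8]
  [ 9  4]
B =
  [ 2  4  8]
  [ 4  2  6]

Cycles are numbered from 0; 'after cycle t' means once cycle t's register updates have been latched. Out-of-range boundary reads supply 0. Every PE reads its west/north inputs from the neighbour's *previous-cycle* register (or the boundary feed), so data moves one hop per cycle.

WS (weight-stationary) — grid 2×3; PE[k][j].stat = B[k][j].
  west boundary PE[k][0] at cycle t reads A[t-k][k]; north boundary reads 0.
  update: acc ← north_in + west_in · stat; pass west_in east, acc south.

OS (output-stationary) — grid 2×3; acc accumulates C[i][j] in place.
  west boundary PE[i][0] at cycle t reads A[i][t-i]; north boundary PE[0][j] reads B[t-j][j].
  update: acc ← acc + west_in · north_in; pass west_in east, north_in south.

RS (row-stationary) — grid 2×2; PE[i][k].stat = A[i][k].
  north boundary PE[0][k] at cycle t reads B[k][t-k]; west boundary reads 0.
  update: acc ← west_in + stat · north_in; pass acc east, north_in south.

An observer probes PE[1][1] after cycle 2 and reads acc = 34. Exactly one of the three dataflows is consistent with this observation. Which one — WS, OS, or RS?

WS (2×3 grid), PE[1][1]:
  [0] (1,1) acc=0 (h:0 v:0)
  [1] (1,1) acc=0 (h:0 v:0)
  [2] (1,1) acc=36 (h:8 v:36)
OS (2×3 grid), PE[1][1]:
  [0] (1,1) acc=0 (h:0 v:0)
  [1] (1,1) acc=0 (h:0 v:0)
  [2] (1,1) acc=36 (h:9 v:4)
RS (2×2 grid), PE[1][1]:
  [0] (1,1) acc=0 (h:0 v:0)
  [1] (1,1) acc=0 (h:0 v:0)
  [2] (1,1) acc=34 (h:34 v:4)

dataflow = RS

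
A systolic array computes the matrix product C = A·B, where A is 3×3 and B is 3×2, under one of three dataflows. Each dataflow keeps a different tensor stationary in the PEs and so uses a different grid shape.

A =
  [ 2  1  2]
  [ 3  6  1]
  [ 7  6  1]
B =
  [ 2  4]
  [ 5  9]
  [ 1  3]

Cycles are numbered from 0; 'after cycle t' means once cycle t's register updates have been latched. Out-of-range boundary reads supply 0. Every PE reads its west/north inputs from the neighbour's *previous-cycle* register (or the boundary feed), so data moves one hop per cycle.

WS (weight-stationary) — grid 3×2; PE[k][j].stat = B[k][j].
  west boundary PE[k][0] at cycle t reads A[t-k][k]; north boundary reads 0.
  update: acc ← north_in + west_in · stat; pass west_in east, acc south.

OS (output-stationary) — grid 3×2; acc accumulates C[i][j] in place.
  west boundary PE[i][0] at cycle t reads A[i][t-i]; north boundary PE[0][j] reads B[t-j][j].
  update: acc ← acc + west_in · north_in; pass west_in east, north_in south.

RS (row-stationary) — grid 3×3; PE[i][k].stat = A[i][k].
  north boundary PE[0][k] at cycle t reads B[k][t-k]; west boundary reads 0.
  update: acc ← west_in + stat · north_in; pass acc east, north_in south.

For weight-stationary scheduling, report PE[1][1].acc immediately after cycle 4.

PE[1][1].acc = 82

Tracing WS — 3×2 array, target PE[1][1]:
  cycle 0: PE[0][1] → acc 0, east 0, south 0
  cycle 0: PE[1][0] → acc 0, east 0, south 0
  cycle 0: PE[1][1] → acc 0, east 0, south 0
  cycle 1: PE[0][1] → acc 8, east 2, south 8
  cycle 1: PE[1][0] → acc 9, east 1, south 9
  cycle 1: PE[1][1] → acc 0, east 0, south 0
  cycle 2: PE[0][1] → acc 12, east 3, south 12
  cycle 2: PE[1][0] → acc 36, east 6, south 36
  cycle 2: PE[1][1] → acc 17, east 1, south 17
  cycle 3: PE[0][1] → acc 28, east 7, south 28
  cycle 3: PE[1][0] → acc 44, east 6, south 44
  cycle 3: PE[1][1] → acc 66, east 6, south 66
  cycle 4: PE[0][1] → acc 0, east 0, south 0
  cycle 4: PE[1][0] → acc 0, east 0, south 0
  cycle 4: PE[1][1] → acc 82, east 6, south 82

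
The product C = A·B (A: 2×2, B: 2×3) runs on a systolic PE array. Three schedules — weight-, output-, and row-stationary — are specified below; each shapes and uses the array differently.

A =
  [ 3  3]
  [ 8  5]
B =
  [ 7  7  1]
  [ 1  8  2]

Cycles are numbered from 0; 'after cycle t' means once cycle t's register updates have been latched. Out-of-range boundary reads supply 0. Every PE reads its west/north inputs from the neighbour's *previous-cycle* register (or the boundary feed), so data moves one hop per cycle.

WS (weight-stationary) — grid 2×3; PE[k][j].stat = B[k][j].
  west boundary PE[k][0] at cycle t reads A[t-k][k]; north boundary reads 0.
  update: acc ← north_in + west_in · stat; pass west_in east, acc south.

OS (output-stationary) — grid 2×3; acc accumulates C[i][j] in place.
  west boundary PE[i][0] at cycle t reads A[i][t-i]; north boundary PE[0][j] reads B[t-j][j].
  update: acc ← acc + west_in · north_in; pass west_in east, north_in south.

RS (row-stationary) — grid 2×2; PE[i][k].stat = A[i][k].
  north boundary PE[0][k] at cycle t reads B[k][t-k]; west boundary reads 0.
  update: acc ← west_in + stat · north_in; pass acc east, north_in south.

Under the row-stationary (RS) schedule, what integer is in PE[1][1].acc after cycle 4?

RS on a 2×2 grid — tracing PE[1][1] and its feeders:
  t=0 PE[0][1]: acc=0 h=0 v=0
  t=0 PE[1][0]: acc=0 h=0 v=0
  t=0 PE[1][1]: acc=0 h=0 v=0
  t=1 PE[0][1]: acc=24 h=24 v=1
  t=1 PE[1][0]: acc=56 h=56 v=7
  t=1 PE[1][1]: acc=0 h=0 v=0
  t=2 PE[0][1]: acc=45 h=45 v=8
  t=2 PE[1][0]: acc=56 h=56 v=7
  t=2 PE[1][1]: acc=61 h=61 v=1
  t=3 PE[0][1]: acc=9 h=9 v=2
  t=3 PE[1][0]: acc=8 h=8 v=1
  t=3 PE[1][1]: acc=96 h=96 v=8
  t=4 PE[0][1]: acc=0 h=0 v=0
  t=4 PE[1][0]: acc=0 h=0 v=0
  t=4 PE[1][1]: acc=18 h=18 v=2

PE[1][1].acc = 18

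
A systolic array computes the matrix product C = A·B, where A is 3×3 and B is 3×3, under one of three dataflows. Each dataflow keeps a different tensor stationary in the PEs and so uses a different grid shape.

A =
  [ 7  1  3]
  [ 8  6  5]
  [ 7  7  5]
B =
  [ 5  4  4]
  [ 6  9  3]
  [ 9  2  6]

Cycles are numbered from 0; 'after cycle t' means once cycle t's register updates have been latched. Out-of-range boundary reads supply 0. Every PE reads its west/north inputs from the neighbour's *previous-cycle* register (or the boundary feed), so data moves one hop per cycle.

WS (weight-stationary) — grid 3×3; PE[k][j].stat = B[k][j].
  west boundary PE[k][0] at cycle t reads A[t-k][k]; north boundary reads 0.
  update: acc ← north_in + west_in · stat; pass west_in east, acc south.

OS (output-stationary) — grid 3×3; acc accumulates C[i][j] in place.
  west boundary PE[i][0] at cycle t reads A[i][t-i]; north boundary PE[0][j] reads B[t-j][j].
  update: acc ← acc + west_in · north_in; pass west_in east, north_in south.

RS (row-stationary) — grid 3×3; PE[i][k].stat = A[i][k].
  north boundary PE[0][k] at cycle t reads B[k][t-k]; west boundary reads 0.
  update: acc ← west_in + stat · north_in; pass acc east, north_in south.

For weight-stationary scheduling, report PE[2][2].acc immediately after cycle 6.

WS 3×3: PE[2][2] cycle-by-cycle (with neighbour feeds):
  [0] (1,2) acc=0 (h:0 v:0)
  [0] (2,1) acc=0 (h:0 v:0)
  [0] (2,2) acc=0 (h:0 v:0)
  [1] (1,2) acc=0 (h:0 v:0)
  [1] (2,1) acc=0 (h:0 v:0)
  [1] (2,2) acc=0 (h:0 v:0)
  [2] (1,2) acc=0 (h:0 v:0)
  [2] (2,1) acc=0 (h:0 v:0)
  [2] (2,2) acc=0 (h:0 v:0)
  [3] (1,2) acc=31 (h:1 v:31)
  [3] (2,1) acc=43 (h:3 v:43)
  [3] (2,2) acc=0 (h:0 v:0)
  [4] (1,2) acc=50 (h:6 v:50)
  [4] (2,1) acc=96 (h:5 v:96)
  [4] (2,2) acc=49 (h:3 v:49)
  [5] (1,2) acc=49 (h:7 v:49)
  [5] (2,1) acc=101 (h:5 v:101)
  [5] (2,2) acc=80 (h:5 v:80)
  [6] (1,2) acc=0 (h:0 v:0)
  [6] (2,1) acc=0 (h:0 v:0)
  [6] (2,2) acc=79 (h:5 v:79)

PE[2][2].acc = 79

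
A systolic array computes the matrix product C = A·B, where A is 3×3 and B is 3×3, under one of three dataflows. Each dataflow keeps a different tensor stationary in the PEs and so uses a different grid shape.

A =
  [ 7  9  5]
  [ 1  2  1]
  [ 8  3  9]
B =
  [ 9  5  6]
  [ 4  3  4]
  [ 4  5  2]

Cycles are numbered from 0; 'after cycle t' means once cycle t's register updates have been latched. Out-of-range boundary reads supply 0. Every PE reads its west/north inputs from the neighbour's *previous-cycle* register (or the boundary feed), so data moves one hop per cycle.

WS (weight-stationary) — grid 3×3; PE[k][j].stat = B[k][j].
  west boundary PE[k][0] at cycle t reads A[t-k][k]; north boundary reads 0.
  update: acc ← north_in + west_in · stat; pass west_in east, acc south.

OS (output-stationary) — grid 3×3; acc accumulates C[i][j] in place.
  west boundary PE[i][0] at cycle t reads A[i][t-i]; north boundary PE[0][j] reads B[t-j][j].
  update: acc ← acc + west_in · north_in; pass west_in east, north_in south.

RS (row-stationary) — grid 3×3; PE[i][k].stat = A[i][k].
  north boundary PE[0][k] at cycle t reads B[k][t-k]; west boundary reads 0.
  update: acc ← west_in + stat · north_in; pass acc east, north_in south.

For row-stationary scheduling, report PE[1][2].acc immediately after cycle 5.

RS (3×3). Following PE[1][2] plus its west/north inputs:
  @0  [0,2]  acc 0  |  →0  ↓0
  @0  [1,1]  acc 0  |  →0  ↓0
  @0  [1,2]  acc 0  |  →0  ↓0
  @1  [0,2]  acc 0  |  →0  ↓0
  @1  [1,1]  acc 0  |  →0  ↓0
  @1  [1,2]  acc 0  |  →0  ↓0
  @2  [0,2]  acc 119  |  →119  ↓4
  @2  [1,1]  acc 17  |  →17  ↓4
  @2  [1,2]  acc 0  |  →0  ↓0
  @3  [0,2]  acc 87  |  →87  ↓5
  @3  [1,1]  acc 11  |  →11  ↓3
  @3  [1,2]  acc 21  |  →21  ↓4
  @4  [0,2]  acc 88  |  →88  ↓2
  @4  [1,1]  acc 14  |  →14  ↓4
  @4  [1,2]  acc 16  |  →16  ↓5
  @5  [0,2]  acc 0  |  →0  ↓0
  @5  [1,1]  acc 0  |  →0  ↓0
  @5  [1,2]  acc 16  |  →16  ↓2

PE[1][2].acc = 16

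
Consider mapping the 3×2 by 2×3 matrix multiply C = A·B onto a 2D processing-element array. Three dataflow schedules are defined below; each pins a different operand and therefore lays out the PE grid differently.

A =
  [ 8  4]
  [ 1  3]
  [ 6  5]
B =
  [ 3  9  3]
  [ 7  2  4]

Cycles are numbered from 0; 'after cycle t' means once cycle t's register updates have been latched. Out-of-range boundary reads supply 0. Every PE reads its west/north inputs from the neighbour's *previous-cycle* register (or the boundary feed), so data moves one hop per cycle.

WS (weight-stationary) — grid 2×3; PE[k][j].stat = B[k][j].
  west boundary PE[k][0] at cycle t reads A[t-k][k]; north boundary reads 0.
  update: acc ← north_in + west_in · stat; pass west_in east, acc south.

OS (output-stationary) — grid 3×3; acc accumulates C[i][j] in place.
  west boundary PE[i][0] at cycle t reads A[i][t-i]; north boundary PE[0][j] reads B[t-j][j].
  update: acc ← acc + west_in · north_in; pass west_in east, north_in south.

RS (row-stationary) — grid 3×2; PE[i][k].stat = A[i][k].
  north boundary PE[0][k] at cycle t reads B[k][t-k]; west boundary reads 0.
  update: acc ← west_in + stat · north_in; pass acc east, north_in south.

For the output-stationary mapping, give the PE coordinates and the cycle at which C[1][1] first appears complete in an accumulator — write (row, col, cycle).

(row, col, cycle) = (1, 1, 3)

Under OS, C[1][1] lands at PE[1][1]:
  [0] (1,1) acc=0 (h:0 v:0)
  [1] (1,1) acc=0 (h:0 v:0)
  [2] (1,1) acc=9 (h:1 v:9)
  [3] (1,1) acc=15 (h:3 v:2)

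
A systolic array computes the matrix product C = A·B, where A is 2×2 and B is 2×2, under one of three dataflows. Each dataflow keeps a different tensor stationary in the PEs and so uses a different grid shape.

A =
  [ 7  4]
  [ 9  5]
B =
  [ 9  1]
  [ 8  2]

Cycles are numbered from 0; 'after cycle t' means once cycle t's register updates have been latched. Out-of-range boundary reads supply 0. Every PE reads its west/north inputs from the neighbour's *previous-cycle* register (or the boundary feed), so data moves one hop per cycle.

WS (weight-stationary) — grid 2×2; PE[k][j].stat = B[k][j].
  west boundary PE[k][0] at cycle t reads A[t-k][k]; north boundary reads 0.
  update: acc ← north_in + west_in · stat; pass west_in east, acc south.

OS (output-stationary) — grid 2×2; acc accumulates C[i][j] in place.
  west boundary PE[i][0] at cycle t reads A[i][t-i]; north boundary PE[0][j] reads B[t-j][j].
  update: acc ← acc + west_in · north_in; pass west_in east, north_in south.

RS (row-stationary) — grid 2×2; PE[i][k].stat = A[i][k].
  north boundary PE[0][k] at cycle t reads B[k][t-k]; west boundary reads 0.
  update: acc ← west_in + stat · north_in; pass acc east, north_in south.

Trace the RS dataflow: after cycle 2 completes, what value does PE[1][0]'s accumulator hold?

Tracing RS — 2×2 array, target PE[1][0]:
  0: (0,0).acc=63  regs=<63,9>
  0: (1,0).acc=0  regs=<0,0>
  1: (0,0).acc=7  regs=<7,1>
  1: (1,0).acc=81  regs=<81,9>
  2: (0,0).acc=0  regs=<0,0>
  2: (1,0).acc=9  regs=<9,1>

PE[1][0].acc = 9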